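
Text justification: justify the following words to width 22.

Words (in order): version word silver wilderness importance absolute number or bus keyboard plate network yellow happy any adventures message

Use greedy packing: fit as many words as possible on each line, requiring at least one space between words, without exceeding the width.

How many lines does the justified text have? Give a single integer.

Line 1: ['version', 'word', 'silver'] (min_width=19, slack=3)
Line 2: ['wilderness', 'importance'] (min_width=21, slack=1)
Line 3: ['absolute', 'number', 'or', 'bus'] (min_width=22, slack=0)
Line 4: ['keyboard', 'plate', 'network'] (min_width=22, slack=0)
Line 5: ['yellow', 'happy', 'any'] (min_width=16, slack=6)
Line 6: ['adventures', 'message'] (min_width=18, slack=4)
Total lines: 6

Answer: 6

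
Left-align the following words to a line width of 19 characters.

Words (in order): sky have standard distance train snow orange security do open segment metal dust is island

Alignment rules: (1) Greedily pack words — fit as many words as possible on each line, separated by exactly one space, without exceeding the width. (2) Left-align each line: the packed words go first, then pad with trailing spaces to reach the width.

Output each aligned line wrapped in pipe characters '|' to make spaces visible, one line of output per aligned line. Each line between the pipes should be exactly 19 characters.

Line 1: ['sky', 'have', 'standard'] (min_width=17, slack=2)
Line 2: ['distance', 'train', 'snow'] (min_width=19, slack=0)
Line 3: ['orange', 'security', 'do'] (min_width=18, slack=1)
Line 4: ['open', 'segment', 'metal'] (min_width=18, slack=1)
Line 5: ['dust', 'is', 'island'] (min_width=14, slack=5)

Answer: |sky have standard  |
|distance train snow|
|orange security do |
|open segment metal |
|dust is island     |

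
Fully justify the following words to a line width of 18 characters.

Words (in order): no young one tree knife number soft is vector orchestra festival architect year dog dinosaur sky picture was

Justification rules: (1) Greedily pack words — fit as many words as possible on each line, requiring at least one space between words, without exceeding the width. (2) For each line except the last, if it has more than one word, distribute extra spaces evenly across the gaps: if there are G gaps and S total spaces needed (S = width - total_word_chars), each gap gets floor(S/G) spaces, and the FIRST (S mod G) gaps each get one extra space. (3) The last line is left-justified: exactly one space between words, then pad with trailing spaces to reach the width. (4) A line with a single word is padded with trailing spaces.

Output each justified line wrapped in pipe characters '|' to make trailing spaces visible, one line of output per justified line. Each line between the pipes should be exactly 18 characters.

Answer: |no  young one tree|
|knife  number soft|
|is          vector|
|orchestra festival|
|architect year dog|
|dinosaur       sky|
|picture was       |

Derivation:
Line 1: ['no', 'young', 'one', 'tree'] (min_width=17, slack=1)
Line 2: ['knife', 'number', 'soft'] (min_width=17, slack=1)
Line 3: ['is', 'vector'] (min_width=9, slack=9)
Line 4: ['orchestra', 'festival'] (min_width=18, slack=0)
Line 5: ['architect', 'year', 'dog'] (min_width=18, slack=0)
Line 6: ['dinosaur', 'sky'] (min_width=12, slack=6)
Line 7: ['picture', 'was'] (min_width=11, slack=7)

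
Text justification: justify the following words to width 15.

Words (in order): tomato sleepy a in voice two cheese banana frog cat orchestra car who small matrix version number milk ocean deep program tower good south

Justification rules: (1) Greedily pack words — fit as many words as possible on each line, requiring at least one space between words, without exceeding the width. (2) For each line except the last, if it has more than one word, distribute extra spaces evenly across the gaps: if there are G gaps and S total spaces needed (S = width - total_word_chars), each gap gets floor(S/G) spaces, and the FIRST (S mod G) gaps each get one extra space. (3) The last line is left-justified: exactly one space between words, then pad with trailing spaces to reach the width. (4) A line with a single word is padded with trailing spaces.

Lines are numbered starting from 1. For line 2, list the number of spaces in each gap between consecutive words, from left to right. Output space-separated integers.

Answer: 3 2

Derivation:
Line 1: ['tomato', 'sleepy', 'a'] (min_width=15, slack=0)
Line 2: ['in', 'voice', 'two'] (min_width=12, slack=3)
Line 3: ['cheese', 'banana'] (min_width=13, slack=2)
Line 4: ['frog', 'cat'] (min_width=8, slack=7)
Line 5: ['orchestra', 'car'] (min_width=13, slack=2)
Line 6: ['who', 'small'] (min_width=9, slack=6)
Line 7: ['matrix', 'version'] (min_width=14, slack=1)
Line 8: ['number', 'milk'] (min_width=11, slack=4)
Line 9: ['ocean', 'deep'] (min_width=10, slack=5)
Line 10: ['program', 'tower'] (min_width=13, slack=2)
Line 11: ['good', 'south'] (min_width=10, slack=5)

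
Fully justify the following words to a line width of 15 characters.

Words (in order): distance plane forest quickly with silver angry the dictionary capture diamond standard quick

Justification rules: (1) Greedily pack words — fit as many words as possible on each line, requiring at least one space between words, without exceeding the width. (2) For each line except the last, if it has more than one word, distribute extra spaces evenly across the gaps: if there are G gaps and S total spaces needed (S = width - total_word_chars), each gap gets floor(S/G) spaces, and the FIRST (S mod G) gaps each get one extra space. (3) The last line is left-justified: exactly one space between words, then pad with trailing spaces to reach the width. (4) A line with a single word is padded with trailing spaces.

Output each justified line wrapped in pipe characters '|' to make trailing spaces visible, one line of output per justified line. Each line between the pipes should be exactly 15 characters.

Line 1: ['distance', 'plane'] (min_width=14, slack=1)
Line 2: ['forest', 'quickly'] (min_width=14, slack=1)
Line 3: ['with', 'silver'] (min_width=11, slack=4)
Line 4: ['angry', 'the'] (min_width=9, slack=6)
Line 5: ['dictionary'] (min_width=10, slack=5)
Line 6: ['capture', 'diamond'] (min_width=15, slack=0)
Line 7: ['standard', 'quick'] (min_width=14, slack=1)

Answer: |distance  plane|
|forest  quickly|
|with     silver|
|angry       the|
|dictionary     |
|capture diamond|
|standard quick |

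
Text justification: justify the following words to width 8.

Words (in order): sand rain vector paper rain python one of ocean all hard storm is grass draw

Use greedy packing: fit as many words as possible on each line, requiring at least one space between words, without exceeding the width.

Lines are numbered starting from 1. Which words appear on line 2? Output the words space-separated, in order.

Line 1: ['sand'] (min_width=4, slack=4)
Line 2: ['rain'] (min_width=4, slack=4)
Line 3: ['vector'] (min_width=6, slack=2)
Line 4: ['paper'] (min_width=5, slack=3)
Line 5: ['rain'] (min_width=4, slack=4)
Line 6: ['python'] (min_width=6, slack=2)
Line 7: ['one', 'of'] (min_width=6, slack=2)
Line 8: ['ocean'] (min_width=5, slack=3)
Line 9: ['all', 'hard'] (min_width=8, slack=0)
Line 10: ['storm', 'is'] (min_width=8, slack=0)
Line 11: ['grass'] (min_width=5, slack=3)
Line 12: ['draw'] (min_width=4, slack=4)

Answer: rain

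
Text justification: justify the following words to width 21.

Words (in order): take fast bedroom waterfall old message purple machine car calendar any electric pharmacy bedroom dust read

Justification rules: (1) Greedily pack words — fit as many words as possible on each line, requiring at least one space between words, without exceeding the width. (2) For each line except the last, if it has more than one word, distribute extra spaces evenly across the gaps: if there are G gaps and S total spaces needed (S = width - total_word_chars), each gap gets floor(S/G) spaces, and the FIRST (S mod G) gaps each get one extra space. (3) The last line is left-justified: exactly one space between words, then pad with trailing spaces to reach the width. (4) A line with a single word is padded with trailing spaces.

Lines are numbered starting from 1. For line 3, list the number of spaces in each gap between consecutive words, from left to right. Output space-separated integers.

Answer: 3 2

Derivation:
Line 1: ['take', 'fast', 'bedroom'] (min_width=17, slack=4)
Line 2: ['waterfall', 'old', 'message'] (min_width=21, slack=0)
Line 3: ['purple', 'machine', 'car'] (min_width=18, slack=3)
Line 4: ['calendar', 'any', 'electric'] (min_width=21, slack=0)
Line 5: ['pharmacy', 'bedroom', 'dust'] (min_width=21, slack=0)
Line 6: ['read'] (min_width=4, slack=17)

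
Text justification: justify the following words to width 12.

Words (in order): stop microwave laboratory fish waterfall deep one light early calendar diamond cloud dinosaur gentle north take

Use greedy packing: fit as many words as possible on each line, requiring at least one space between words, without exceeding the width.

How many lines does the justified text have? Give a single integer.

Line 1: ['stop'] (min_width=4, slack=8)
Line 2: ['microwave'] (min_width=9, slack=3)
Line 3: ['laboratory'] (min_width=10, slack=2)
Line 4: ['fish'] (min_width=4, slack=8)
Line 5: ['waterfall'] (min_width=9, slack=3)
Line 6: ['deep', 'one'] (min_width=8, slack=4)
Line 7: ['light', 'early'] (min_width=11, slack=1)
Line 8: ['calendar'] (min_width=8, slack=4)
Line 9: ['diamond'] (min_width=7, slack=5)
Line 10: ['cloud'] (min_width=5, slack=7)
Line 11: ['dinosaur'] (min_width=8, slack=4)
Line 12: ['gentle', 'north'] (min_width=12, slack=0)
Line 13: ['take'] (min_width=4, slack=8)
Total lines: 13

Answer: 13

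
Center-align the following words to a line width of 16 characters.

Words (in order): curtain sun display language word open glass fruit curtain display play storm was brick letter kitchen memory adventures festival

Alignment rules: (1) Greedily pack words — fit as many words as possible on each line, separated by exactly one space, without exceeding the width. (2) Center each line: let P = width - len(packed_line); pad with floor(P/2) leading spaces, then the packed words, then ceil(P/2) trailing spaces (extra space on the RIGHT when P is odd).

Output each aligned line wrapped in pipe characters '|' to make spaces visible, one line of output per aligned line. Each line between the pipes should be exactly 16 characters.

Answer: |  curtain sun   |
|display language|
|word open glass |
| fruit curtain  |
|  display play  |
|storm was brick |
| letter kitchen |
|     memory     |
|   adventures   |
|    festival    |

Derivation:
Line 1: ['curtain', 'sun'] (min_width=11, slack=5)
Line 2: ['display', 'language'] (min_width=16, slack=0)
Line 3: ['word', 'open', 'glass'] (min_width=15, slack=1)
Line 4: ['fruit', 'curtain'] (min_width=13, slack=3)
Line 5: ['display', 'play'] (min_width=12, slack=4)
Line 6: ['storm', 'was', 'brick'] (min_width=15, slack=1)
Line 7: ['letter', 'kitchen'] (min_width=14, slack=2)
Line 8: ['memory'] (min_width=6, slack=10)
Line 9: ['adventures'] (min_width=10, slack=6)
Line 10: ['festival'] (min_width=8, slack=8)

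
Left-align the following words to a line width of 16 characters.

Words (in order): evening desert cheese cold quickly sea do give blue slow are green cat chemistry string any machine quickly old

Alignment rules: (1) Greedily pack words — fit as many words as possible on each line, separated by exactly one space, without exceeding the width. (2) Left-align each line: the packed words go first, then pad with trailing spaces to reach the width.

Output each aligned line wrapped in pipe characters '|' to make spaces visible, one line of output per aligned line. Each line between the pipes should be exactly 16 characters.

Line 1: ['evening', 'desert'] (min_width=14, slack=2)
Line 2: ['cheese', 'cold'] (min_width=11, slack=5)
Line 3: ['quickly', 'sea', 'do'] (min_width=14, slack=2)
Line 4: ['give', 'blue', 'slow'] (min_width=14, slack=2)
Line 5: ['are', 'green', 'cat'] (min_width=13, slack=3)
Line 6: ['chemistry', 'string'] (min_width=16, slack=0)
Line 7: ['any', 'machine'] (min_width=11, slack=5)
Line 8: ['quickly', 'old'] (min_width=11, slack=5)

Answer: |evening desert  |
|cheese cold     |
|quickly sea do  |
|give blue slow  |
|are green cat   |
|chemistry string|
|any machine     |
|quickly old     |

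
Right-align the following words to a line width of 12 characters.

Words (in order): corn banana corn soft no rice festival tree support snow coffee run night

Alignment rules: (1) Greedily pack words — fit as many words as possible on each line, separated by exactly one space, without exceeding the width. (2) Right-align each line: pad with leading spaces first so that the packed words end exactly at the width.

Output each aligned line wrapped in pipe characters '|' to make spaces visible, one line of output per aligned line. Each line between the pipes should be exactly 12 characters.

Line 1: ['corn', 'banana'] (min_width=11, slack=1)
Line 2: ['corn', 'soft', 'no'] (min_width=12, slack=0)
Line 3: ['rice'] (min_width=4, slack=8)
Line 4: ['festival'] (min_width=8, slack=4)
Line 5: ['tree', 'support'] (min_width=12, slack=0)
Line 6: ['snow', 'coffee'] (min_width=11, slack=1)
Line 7: ['run', 'night'] (min_width=9, slack=3)

Answer: | corn banana|
|corn soft no|
|        rice|
|    festival|
|tree support|
| snow coffee|
|   run night|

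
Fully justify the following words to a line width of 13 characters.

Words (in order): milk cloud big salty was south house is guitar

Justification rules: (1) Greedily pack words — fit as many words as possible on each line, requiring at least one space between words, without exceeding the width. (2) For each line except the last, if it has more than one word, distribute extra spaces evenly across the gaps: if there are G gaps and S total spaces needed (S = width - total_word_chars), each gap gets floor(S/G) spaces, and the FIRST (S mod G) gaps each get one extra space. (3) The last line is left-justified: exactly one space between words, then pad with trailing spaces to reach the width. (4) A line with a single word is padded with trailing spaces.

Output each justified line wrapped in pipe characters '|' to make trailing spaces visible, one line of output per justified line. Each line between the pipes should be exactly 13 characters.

Answer: |milk    cloud|
|big salty was|
|south   house|
|is guitar    |

Derivation:
Line 1: ['milk', 'cloud'] (min_width=10, slack=3)
Line 2: ['big', 'salty', 'was'] (min_width=13, slack=0)
Line 3: ['south', 'house'] (min_width=11, slack=2)
Line 4: ['is', 'guitar'] (min_width=9, slack=4)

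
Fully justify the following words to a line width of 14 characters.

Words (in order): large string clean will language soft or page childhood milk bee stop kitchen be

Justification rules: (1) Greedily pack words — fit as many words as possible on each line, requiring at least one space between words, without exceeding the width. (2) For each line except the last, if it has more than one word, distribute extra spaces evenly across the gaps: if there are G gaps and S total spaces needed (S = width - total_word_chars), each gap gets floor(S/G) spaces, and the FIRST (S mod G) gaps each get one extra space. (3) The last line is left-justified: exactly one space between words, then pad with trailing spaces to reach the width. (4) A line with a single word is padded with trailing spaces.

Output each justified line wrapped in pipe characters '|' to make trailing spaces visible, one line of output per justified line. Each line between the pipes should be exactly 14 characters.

Line 1: ['large', 'string'] (min_width=12, slack=2)
Line 2: ['clean', 'will'] (min_width=10, slack=4)
Line 3: ['language', 'soft'] (min_width=13, slack=1)
Line 4: ['or', 'page'] (min_width=7, slack=7)
Line 5: ['childhood', 'milk'] (min_width=14, slack=0)
Line 6: ['bee', 'stop'] (min_width=8, slack=6)
Line 7: ['kitchen', 'be'] (min_width=10, slack=4)

Answer: |large   string|
|clean     will|
|language  soft|
|or        page|
|childhood milk|
|bee       stop|
|kitchen be    |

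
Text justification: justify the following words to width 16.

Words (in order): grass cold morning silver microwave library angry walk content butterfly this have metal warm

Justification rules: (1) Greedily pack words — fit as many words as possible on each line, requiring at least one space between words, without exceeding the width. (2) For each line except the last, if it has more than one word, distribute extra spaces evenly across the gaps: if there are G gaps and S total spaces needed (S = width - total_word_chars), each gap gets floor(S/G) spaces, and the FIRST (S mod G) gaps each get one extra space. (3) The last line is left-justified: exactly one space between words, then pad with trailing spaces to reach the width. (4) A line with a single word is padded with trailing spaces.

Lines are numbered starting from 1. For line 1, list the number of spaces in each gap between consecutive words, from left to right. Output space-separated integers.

Line 1: ['grass', 'cold'] (min_width=10, slack=6)
Line 2: ['morning', 'silver'] (min_width=14, slack=2)
Line 3: ['microwave'] (min_width=9, slack=7)
Line 4: ['library', 'angry'] (min_width=13, slack=3)
Line 5: ['walk', 'content'] (min_width=12, slack=4)
Line 6: ['butterfly', 'this'] (min_width=14, slack=2)
Line 7: ['have', 'metal', 'warm'] (min_width=15, slack=1)

Answer: 7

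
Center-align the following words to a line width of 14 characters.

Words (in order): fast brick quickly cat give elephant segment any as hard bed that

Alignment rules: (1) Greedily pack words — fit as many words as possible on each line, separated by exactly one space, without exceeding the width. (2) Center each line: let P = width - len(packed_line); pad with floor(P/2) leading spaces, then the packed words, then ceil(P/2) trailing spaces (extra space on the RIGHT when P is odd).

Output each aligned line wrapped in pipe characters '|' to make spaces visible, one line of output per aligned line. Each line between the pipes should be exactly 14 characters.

Line 1: ['fast', 'brick'] (min_width=10, slack=4)
Line 2: ['quickly', 'cat'] (min_width=11, slack=3)
Line 3: ['give', 'elephant'] (min_width=13, slack=1)
Line 4: ['segment', 'any', 'as'] (min_width=14, slack=0)
Line 5: ['hard', 'bed', 'that'] (min_width=13, slack=1)

Answer: |  fast brick  |
| quickly cat  |
|give elephant |
|segment any as|
|hard bed that |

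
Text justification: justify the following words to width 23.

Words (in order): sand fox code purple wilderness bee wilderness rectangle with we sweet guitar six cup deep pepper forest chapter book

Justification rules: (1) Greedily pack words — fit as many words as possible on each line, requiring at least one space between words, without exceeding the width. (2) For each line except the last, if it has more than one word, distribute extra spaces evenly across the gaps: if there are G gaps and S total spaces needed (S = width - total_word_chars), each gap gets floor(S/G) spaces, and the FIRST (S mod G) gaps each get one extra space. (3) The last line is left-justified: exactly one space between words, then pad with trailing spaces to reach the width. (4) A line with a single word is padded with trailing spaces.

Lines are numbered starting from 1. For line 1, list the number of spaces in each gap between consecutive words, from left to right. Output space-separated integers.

Line 1: ['sand', 'fox', 'code', 'purple'] (min_width=20, slack=3)
Line 2: ['wilderness', 'bee'] (min_width=14, slack=9)
Line 3: ['wilderness', 'rectangle'] (min_width=20, slack=3)
Line 4: ['with', 'we', 'sweet', 'guitar'] (min_width=20, slack=3)
Line 5: ['six', 'cup', 'deep', 'pepper'] (min_width=19, slack=4)
Line 6: ['forest', 'chapter', 'book'] (min_width=19, slack=4)

Answer: 2 2 2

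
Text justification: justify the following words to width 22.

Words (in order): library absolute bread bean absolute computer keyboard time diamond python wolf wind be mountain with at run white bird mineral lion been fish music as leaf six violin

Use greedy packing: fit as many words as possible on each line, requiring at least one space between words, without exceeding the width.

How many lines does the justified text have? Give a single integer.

Answer: 8

Derivation:
Line 1: ['library', 'absolute', 'bread'] (min_width=22, slack=0)
Line 2: ['bean', 'absolute', 'computer'] (min_width=22, slack=0)
Line 3: ['keyboard', 'time', 'diamond'] (min_width=21, slack=1)
Line 4: ['python', 'wolf', 'wind', 'be'] (min_width=19, slack=3)
Line 5: ['mountain', 'with', 'at', 'run'] (min_width=20, slack=2)
Line 6: ['white', 'bird', 'mineral'] (min_width=18, slack=4)
Line 7: ['lion', 'been', 'fish', 'music'] (min_width=20, slack=2)
Line 8: ['as', 'leaf', 'six', 'violin'] (min_width=18, slack=4)
Total lines: 8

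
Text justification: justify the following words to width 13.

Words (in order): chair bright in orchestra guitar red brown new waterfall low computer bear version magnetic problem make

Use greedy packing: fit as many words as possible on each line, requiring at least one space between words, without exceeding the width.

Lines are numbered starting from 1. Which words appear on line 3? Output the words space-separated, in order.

Answer: guitar red

Derivation:
Line 1: ['chair', 'bright'] (min_width=12, slack=1)
Line 2: ['in', 'orchestra'] (min_width=12, slack=1)
Line 3: ['guitar', 'red'] (min_width=10, slack=3)
Line 4: ['brown', 'new'] (min_width=9, slack=4)
Line 5: ['waterfall', 'low'] (min_width=13, slack=0)
Line 6: ['computer', 'bear'] (min_width=13, slack=0)
Line 7: ['version'] (min_width=7, slack=6)
Line 8: ['magnetic'] (min_width=8, slack=5)
Line 9: ['problem', 'make'] (min_width=12, slack=1)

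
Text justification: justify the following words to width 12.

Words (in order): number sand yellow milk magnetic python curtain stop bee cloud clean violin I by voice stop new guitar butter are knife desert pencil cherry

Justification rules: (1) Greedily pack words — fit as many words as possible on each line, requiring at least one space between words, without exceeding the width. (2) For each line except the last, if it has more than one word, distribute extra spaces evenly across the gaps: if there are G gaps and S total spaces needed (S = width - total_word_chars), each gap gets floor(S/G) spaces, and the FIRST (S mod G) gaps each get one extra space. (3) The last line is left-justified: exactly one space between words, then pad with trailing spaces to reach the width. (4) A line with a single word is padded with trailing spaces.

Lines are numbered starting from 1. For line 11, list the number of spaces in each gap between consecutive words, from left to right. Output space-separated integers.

Answer: 3

Derivation:
Line 1: ['number', 'sand'] (min_width=11, slack=1)
Line 2: ['yellow', 'milk'] (min_width=11, slack=1)
Line 3: ['magnetic'] (min_width=8, slack=4)
Line 4: ['python'] (min_width=6, slack=6)
Line 5: ['curtain', 'stop'] (min_width=12, slack=0)
Line 6: ['bee', 'cloud'] (min_width=9, slack=3)
Line 7: ['clean', 'violin'] (min_width=12, slack=0)
Line 8: ['I', 'by', 'voice'] (min_width=10, slack=2)
Line 9: ['stop', 'new'] (min_width=8, slack=4)
Line 10: ['guitar'] (min_width=6, slack=6)
Line 11: ['butter', 'are'] (min_width=10, slack=2)
Line 12: ['knife', 'desert'] (min_width=12, slack=0)
Line 13: ['pencil'] (min_width=6, slack=6)
Line 14: ['cherry'] (min_width=6, slack=6)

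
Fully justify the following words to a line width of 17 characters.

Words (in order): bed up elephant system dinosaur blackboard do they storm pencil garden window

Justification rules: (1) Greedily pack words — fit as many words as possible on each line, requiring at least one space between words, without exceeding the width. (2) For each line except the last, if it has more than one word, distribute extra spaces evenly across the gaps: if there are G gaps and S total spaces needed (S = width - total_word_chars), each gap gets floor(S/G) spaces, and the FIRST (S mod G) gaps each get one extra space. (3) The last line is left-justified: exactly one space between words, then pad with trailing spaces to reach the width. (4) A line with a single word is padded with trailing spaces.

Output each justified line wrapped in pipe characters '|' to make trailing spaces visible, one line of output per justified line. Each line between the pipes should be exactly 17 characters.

Answer: |bed  up  elephant|
|system   dinosaur|
|blackboard     do|
|they storm pencil|
|garden window    |

Derivation:
Line 1: ['bed', 'up', 'elephant'] (min_width=15, slack=2)
Line 2: ['system', 'dinosaur'] (min_width=15, slack=2)
Line 3: ['blackboard', 'do'] (min_width=13, slack=4)
Line 4: ['they', 'storm', 'pencil'] (min_width=17, slack=0)
Line 5: ['garden', 'window'] (min_width=13, slack=4)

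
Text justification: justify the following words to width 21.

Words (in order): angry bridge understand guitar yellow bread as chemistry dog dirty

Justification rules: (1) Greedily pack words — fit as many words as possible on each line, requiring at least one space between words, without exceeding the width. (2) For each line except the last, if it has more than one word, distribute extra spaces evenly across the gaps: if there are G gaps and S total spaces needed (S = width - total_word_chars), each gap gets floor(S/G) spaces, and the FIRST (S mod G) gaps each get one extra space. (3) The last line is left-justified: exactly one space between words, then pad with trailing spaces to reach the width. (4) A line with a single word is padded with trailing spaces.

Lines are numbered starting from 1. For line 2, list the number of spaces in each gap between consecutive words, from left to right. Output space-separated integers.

Answer: 5

Derivation:
Line 1: ['angry', 'bridge'] (min_width=12, slack=9)
Line 2: ['understand', 'guitar'] (min_width=17, slack=4)
Line 3: ['yellow', 'bread', 'as'] (min_width=15, slack=6)
Line 4: ['chemistry', 'dog', 'dirty'] (min_width=19, slack=2)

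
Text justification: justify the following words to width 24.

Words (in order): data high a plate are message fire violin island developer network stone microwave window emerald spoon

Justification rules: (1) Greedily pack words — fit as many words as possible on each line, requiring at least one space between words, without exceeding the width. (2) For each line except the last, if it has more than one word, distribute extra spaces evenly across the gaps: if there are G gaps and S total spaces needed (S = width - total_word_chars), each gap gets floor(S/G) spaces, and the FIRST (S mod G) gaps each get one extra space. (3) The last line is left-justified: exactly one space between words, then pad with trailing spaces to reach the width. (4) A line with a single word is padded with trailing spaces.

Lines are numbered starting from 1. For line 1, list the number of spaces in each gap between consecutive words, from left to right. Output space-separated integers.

Answer: 2 2 2 1

Derivation:
Line 1: ['data', 'high', 'a', 'plate', 'are'] (min_width=21, slack=3)
Line 2: ['message', 'fire', 'violin'] (min_width=19, slack=5)
Line 3: ['island', 'developer', 'network'] (min_width=24, slack=0)
Line 4: ['stone', 'microwave', 'window'] (min_width=22, slack=2)
Line 5: ['emerald', 'spoon'] (min_width=13, slack=11)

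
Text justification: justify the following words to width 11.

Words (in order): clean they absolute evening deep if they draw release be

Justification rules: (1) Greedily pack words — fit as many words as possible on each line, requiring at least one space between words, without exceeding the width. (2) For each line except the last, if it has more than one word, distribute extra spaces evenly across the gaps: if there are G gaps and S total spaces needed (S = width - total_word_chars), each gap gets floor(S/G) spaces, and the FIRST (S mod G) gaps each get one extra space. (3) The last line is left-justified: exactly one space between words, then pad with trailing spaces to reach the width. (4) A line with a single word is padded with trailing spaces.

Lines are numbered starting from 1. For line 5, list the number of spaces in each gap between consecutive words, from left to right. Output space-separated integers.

Answer: 3

Derivation:
Line 1: ['clean', 'they'] (min_width=10, slack=1)
Line 2: ['absolute'] (min_width=8, slack=3)
Line 3: ['evening'] (min_width=7, slack=4)
Line 4: ['deep', 'if'] (min_width=7, slack=4)
Line 5: ['they', 'draw'] (min_width=9, slack=2)
Line 6: ['release', 'be'] (min_width=10, slack=1)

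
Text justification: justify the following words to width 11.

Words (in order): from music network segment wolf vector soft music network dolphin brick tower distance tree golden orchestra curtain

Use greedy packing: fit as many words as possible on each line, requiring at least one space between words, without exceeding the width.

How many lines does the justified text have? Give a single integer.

Answer: 12

Derivation:
Line 1: ['from', 'music'] (min_width=10, slack=1)
Line 2: ['network'] (min_width=7, slack=4)
Line 3: ['segment'] (min_width=7, slack=4)
Line 4: ['wolf', 'vector'] (min_width=11, slack=0)
Line 5: ['soft', 'music'] (min_width=10, slack=1)
Line 6: ['network'] (min_width=7, slack=4)
Line 7: ['dolphin'] (min_width=7, slack=4)
Line 8: ['brick', 'tower'] (min_width=11, slack=0)
Line 9: ['distance'] (min_width=8, slack=3)
Line 10: ['tree', 'golden'] (min_width=11, slack=0)
Line 11: ['orchestra'] (min_width=9, slack=2)
Line 12: ['curtain'] (min_width=7, slack=4)
Total lines: 12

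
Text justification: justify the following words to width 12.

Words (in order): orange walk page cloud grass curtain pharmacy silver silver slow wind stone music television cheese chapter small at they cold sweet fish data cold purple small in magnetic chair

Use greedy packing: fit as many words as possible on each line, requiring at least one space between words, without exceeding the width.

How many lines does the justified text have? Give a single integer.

Answer: 19

Derivation:
Line 1: ['orange', 'walk'] (min_width=11, slack=1)
Line 2: ['page', 'cloud'] (min_width=10, slack=2)
Line 3: ['grass'] (min_width=5, slack=7)
Line 4: ['curtain'] (min_width=7, slack=5)
Line 5: ['pharmacy'] (min_width=8, slack=4)
Line 6: ['silver'] (min_width=6, slack=6)
Line 7: ['silver', 'slow'] (min_width=11, slack=1)
Line 8: ['wind', 'stone'] (min_width=10, slack=2)
Line 9: ['music'] (min_width=5, slack=7)
Line 10: ['television'] (min_width=10, slack=2)
Line 11: ['cheese'] (min_width=6, slack=6)
Line 12: ['chapter'] (min_width=7, slack=5)
Line 13: ['small', 'at'] (min_width=8, slack=4)
Line 14: ['they', 'cold'] (min_width=9, slack=3)
Line 15: ['sweet', 'fish'] (min_width=10, slack=2)
Line 16: ['data', 'cold'] (min_width=9, slack=3)
Line 17: ['purple', 'small'] (min_width=12, slack=0)
Line 18: ['in', 'magnetic'] (min_width=11, slack=1)
Line 19: ['chair'] (min_width=5, slack=7)
Total lines: 19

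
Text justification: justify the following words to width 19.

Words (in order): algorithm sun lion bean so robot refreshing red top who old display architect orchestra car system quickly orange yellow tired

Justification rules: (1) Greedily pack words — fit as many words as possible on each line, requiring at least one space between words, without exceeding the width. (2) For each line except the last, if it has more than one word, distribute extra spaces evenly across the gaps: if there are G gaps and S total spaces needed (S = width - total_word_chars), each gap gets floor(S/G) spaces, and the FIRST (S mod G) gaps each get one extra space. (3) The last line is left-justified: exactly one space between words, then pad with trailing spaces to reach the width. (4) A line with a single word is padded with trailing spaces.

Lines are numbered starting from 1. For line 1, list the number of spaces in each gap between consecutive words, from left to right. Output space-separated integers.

Answer: 2 1

Derivation:
Line 1: ['algorithm', 'sun', 'lion'] (min_width=18, slack=1)
Line 2: ['bean', 'so', 'robot'] (min_width=13, slack=6)
Line 3: ['refreshing', 'red', 'top'] (min_width=18, slack=1)
Line 4: ['who', 'old', 'display'] (min_width=15, slack=4)
Line 5: ['architect', 'orchestra'] (min_width=19, slack=0)
Line 6: ['car', 'system', 'quickly'] (min_width=18, slack=1)
Line 7: ['orange', 'yellow', 'tired'] (min_width=19, slack=0)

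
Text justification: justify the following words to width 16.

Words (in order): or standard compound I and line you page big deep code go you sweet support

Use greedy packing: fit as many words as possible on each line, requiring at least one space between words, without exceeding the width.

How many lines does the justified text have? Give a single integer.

Answer: 6

Derivation:
Line 1: ['or', 'standard'] (min_width=11, slack=5)
Line 2: ['compound', 'I', 'and'] (min_width=14, slack=2)
Line 3: ['line', 'you', 'page'] (min_width=13, slack=3)
Line 4: ['big', 'deep', 'code', 'go'] (min_width=16, slack=0)
Line 5: ['you', 'sweet'] (min_width=9, slack=7)
Line 6: ['support'] (min_width=7, slack=9)
Total lines: 6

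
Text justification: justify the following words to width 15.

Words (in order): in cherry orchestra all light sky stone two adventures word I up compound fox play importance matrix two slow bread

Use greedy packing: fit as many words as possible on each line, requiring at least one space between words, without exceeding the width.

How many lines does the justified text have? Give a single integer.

Line 1: ['in', 'cherry'] (min_width=9, slack=6)
Line 2: ['orchestra', 'all'] (min_width=13, slack=2)
Line 3: ['light', 'sky', 'stone'] (min_width=15, slack=0)
Line 4: ['two', 'adventures'] (min_width=14, slack=1)
Line 5: ['word', 'I', 'up'] (min_width=9, slack=6)
Line 6: ['compound', 'fox'] (min_width=12, slack=3)
Line 7: ['play', 'importance'] (min_width=15, slack=0)
Line 8: ['matrix', 'two', 'slow'] (min_width=15, slack=0)
Line 9: ['bread'] (min_width=5, slack=10)
Total lines: 9

Answer: 9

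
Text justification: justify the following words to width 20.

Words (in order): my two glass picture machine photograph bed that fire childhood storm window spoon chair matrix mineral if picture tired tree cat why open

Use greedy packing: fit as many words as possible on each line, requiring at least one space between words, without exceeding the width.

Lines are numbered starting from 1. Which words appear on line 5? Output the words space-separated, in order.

Line 1: ['my', 'two', 'glass', 'picture'] (min_width=20, slack=0)
Line 2: ['machine', 'photograph'] (min_width=18, slack=2)
Line 3: ['bed', 'that', 'fire'] (min_width=13, slack=7)
Line 4: ['childhood', 'storm'] (min_width=15, slack=5)
Line 5: ['window', 'spoon', 'chair'] (min_width=18, slack=2)
Line 6: ['matrix', 'mineral', 'if'] (min_width=17, slack=3)
Line 7: ['picture', 'tired', 'tree'] (min_width=18, slack=2)
Line 8: ['cat', 'why', 'open'] (min_width=12, slack=8)

Answer: window spoon chair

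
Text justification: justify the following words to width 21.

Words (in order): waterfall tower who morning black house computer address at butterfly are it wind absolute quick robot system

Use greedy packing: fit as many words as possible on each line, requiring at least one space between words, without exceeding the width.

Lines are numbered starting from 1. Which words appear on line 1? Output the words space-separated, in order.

Line 1: ['waterfall', 'tower', 'who'] (min_width=19, slack=2)
Line 2: ['morning', 'black', 'house'] (min_width=19, slack=2)
Line 3: ['computer', 'address', 'at'] (min_width=19, slack=2)
Line 4: ['butterfly', 'are', 'it', 'wind'] (min_width=21, slack=0)
Line 5: ['absolute', 'quick', 'robot'] (min_width=20, slack=1)
Line 6: ['system'] (min_width=6, slack=15)

Answer: waterfall tower who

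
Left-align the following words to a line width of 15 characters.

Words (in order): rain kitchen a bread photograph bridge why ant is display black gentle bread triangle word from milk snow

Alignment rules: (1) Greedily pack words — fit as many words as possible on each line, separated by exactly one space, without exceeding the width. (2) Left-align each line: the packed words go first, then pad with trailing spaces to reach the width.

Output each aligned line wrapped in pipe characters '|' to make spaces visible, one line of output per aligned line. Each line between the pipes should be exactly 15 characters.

Line 1: ['rain', 'kitchen', 'a'] (min_width=14, slack=1)
Line 2: ['bread'] (min_width=5, slack=10)
Line 3: ['photograph'] (min_width=10, slack=5)
Line 4: ['bridge', 'why', 'ant'] (min_width=14, slack=1)
Line 5: ['is', 'display'] (min_width=10, slack=5)
Line 6: ['black', 'gentle'] (min_width=12, slack=3)
Line 7: ['bread', 'triangle'] (min_width=14, slack=1)
Line 8: ['word', 'from', 'milk'] (min_width=14, slack=1)
Line 9: ['snow'] (min_width=4, slack=11)

Answer: |rain kitchen a |
|bread          |
|photograph     |
|bridge why ant |
|is display     |
|black gentle   |
|bread triangle |
|word from milk |
|snow           |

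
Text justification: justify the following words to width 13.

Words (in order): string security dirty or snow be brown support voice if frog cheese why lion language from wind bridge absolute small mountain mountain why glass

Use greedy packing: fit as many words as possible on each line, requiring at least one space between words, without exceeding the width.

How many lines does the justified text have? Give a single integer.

Answer: 15

Derivation:
Line 1: ['string'] (min_width=6, slack=7)
Line 2: ['security'] (min_width=8, slack=5)
Line 3: ['dirty', 'or', 'snow'] (min_width=13, slack=0)
Line 4: ['be', 'brown'] (min_width=8, slack=5)
Line 5: ['support', 'voice'] (min_width=13, slack=0)
Line 6: ['if', 'frog'] (min_width=7, slack=6)
Line 7: ['cheese', 'why'] (min_width=10, slack=3)
Line 8: ['lion', 'language'] (min_width=13, slack=0)
Line 9: ['from', 'wind'] (min_width=9, slack=4)
Line 10: ['bridge'] (min_width=6, slack=7)
Line 11: ['absolute'] (min_width=8, slack=5)
Line 12: ['small'] (min_width=5, slack=8)
Line 13: ['mountain'] (min_width=8, slack=5)
Line 14: ['mountain', 'why'] (min_width=12, slack=1)
Line 15: ['glass'] (min_width=5, slack=8)
Total lines: 15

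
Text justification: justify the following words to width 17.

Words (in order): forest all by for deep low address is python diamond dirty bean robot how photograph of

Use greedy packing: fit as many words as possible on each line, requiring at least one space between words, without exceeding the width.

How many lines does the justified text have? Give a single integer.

Answer: 5

Derivation:
Line 1: ['forest', 'all', 'by', 'for'] (min_width=17, slack=0)
Line 2: ['deep', 'low', 'address'] (min_width=16, slack=1)
Line 3: ['is', 'python', 'diamond'] (min_width=17, slack=0)
Line 4: ['dirty', 'bean', 'robot'] (min_width=16, slack=1)
Line 5: ['how', 'photograph', 'of'] (min_width=17, slack=0)
Total lines: 5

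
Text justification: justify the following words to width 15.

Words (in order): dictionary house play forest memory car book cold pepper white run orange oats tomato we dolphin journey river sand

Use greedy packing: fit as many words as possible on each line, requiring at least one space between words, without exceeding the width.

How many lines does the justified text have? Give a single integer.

Line 1: ['dictionary'] (min_width=10, slack=5)
Line 2: ['house', 'play'] (min_width=10, slack=5)
Line 3: ['forest', 'memory'] (min_width=13, slack=2)
Line 4: ['car', 'book', 'cold'] (min_width=13, slack=2)
Line 5: ['pepper', 'white'] (min_width=12, slack=3)
Line 6: ['run', 'orange', 'oats'] (min_width=15, slack=0)
Line 7: ['tomato', 'we'] (min_width=9, slack=6)
Line 8: ['dolphin', 'journey'] (min_width=15, slack=0)
Line 9: ['river', 'sand'] (min_width=10, slack=5)
Total lines: 9

Answer: 9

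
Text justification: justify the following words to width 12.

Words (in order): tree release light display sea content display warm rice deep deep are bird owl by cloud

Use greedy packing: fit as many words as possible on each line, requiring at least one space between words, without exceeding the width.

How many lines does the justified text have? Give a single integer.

Answer: 9

Derivation:
Line 1: ['tree', 'release'] (min_width=12, slack=0)
Line 2: ['light'] (min_width=5, slack=7)
Line 3: ['display', 'sea'] (min_width=11, slack=1)
Line 4: ['content'] (min_width=7, slack=5)
Line 5: ['display', 'warm'] (min_width=12, slack=0)
Line 6: ['rice', 'deep'] (min_width=9, slack=3)
Line 7: ['deep', 'are'] (min_width=8, slack=4)
Line 8: ['bird', 'owl', 'by'] (min_width=11, slack=1)
Line 9: ['cloud'] (min_width=5, slack=7)
Total lines: 9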